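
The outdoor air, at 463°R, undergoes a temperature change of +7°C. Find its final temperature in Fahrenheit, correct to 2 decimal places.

15.93°F

Initial temperature in Celsius: (463 - 491.67) × 5/9 = -15.9278°C.
Final Celsius temperature: -15.9278 + 7.0000 = -8.9278°C.
In Fahrenheit: -8.9278 × 1.8 + 32 = 15.93°F.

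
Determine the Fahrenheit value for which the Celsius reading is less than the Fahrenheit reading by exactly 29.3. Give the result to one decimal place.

Let F be the Fahrenheit reading. The Celsius reading is C = 5/9·F - 17.7778.
Require C - F = -29.3: (-4/9)·F - 17.7778 = -29.3.
F = (-29.3 + 17.7778) / (-4/9) = 25.9.

25.9°F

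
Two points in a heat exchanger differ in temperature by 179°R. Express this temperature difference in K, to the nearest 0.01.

99.44 K

Only the scale ratio 5/9 matters for a change in temperature.
179 × 5/9 = 99.44.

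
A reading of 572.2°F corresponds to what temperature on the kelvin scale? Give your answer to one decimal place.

573.3 K

In Celsius: (572.2 - 32) × 5/9 = 300.1111°C.
In kelvin: 300.1111 + 273.15 = 573.3 K.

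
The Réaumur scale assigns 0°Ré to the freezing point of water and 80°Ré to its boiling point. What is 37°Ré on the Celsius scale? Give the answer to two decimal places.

46.25°C

Linear interpolation between the fixed points: C = (37 - 0) × 100 / (80 - 0) = 46.2500°C.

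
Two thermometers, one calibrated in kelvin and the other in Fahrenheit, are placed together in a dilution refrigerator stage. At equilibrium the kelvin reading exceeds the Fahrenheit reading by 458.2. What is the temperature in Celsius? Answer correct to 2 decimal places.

Let x be the kelvin reading; then the Fahrenheit reading is 1.8·x - 459.67.
(1.8·x - 459.67) - x = -458.2  ⇒  (0.8)·x = 1.47  ⇒  x = 1.8375 K.
In Celsius: 1.8375 - 273.15 = -271.31°C.

-271.31°C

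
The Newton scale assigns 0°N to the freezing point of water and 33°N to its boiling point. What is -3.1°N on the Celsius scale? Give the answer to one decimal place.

-9.4°C

Linear interpolation between the fixed points: C = (-3.1 - 0) × 100 / (33 - 0) = -9.3939°C.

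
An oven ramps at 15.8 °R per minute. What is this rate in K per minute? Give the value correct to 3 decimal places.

The quantity depends on a temperature interval, so only the ratio of degree sizes applies; the offset between the scales is irrelevant.
A change of 1°R is a change of 5/9 K, so 15.8 × 5/9 = 8.778.

8.778 K/minute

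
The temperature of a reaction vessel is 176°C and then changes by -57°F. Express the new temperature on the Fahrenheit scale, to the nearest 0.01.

291.80°F

The 57°F change is an interval, so only the factor 5/9 applies: -57 × 5/9 = -31.6667°C.
Final Celsius temperature: 176.0000 - 31.6667 = 144.3333°C.
In Fahrenheit: 144.3333 × 1.8 + 32 = 291.80°F.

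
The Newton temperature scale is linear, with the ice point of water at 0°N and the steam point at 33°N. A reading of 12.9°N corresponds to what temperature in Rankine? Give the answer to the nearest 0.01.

Linear interpolation between the fixed points: C = (12.9 - 0) × 100 / (33 - 0) = 39.0909°C.
Then 39.0909 × 1.8 + 491.67 = 562.03°R.

562.03°R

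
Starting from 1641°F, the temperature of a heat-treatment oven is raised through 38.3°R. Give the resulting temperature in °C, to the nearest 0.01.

Initial temperature in Celsius: (1641 - 32) × 5/9 = 893.8889°C.
The 38.3°R change is an interval, so only the factor 5/9 applies: +38.3 × 5/9 = +21.2778°C.
Final Celsius temperature: 893.8889 + 21.2778 = 915.1667°C.

915.17°C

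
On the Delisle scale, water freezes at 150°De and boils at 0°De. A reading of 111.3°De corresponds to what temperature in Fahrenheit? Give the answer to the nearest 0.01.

Linear interpolation between the fixed points: C = (111.3 - 150) × 100 / (0 - 150) = 25.8000°C.
Then 25.8000 × 1.8 + 32 = 78.44°F.

78.44°F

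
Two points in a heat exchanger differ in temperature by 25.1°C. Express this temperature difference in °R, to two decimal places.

45.18°R

Only the scale ratio 1.8 matters for a change in temperature.
25.1 × 1.8 = 45.18.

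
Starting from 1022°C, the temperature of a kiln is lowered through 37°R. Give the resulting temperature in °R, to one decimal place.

2294.3°R

The 37°R change is an interval, so only the factor 5/9 applies: -37 × 5/9 = -20.5556°C.
Final Celsius temperature: 1022.0000 - 20.5556 = 1001.4444°C.
In Rankine: 1001.4444 × 1.8 + 491.67 = 2294.3°R.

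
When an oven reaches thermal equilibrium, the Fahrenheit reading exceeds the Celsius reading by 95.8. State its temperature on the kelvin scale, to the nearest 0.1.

Let x be the Fahrenheit reading; then the Celsius reading is 5/9·x - 17.7778.
(5/9·x - 17.7778) - x = -95.8  ⇒  (-4/9)·x = -78.0222  ⇒  x = 175.5500°F.
In Celsius: (175.55 - 32) × 5/9 = 79.7500°C.
In kelvin: 79.7500 + 273.15 = 352.9 K.

352.9 K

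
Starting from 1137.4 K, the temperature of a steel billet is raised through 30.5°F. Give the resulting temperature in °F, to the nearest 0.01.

1618.15°F

Initial temperature in Celsius: 1137.4 - 273.15 = 864.2500°C.
The 30.5°F change is an interval, so only the factor 5/9 applies: +30.5 × 5/9 = +16.9444°C.
Final Celsius temperature: 864.2500 + 16.9444 = 881.1944°C.
In Fahrenheit: 881.1944 × 1.8 + 32 = 1618.15°F.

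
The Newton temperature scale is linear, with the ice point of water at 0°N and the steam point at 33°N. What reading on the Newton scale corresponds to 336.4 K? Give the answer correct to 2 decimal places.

First in Celsius: 336.4 - 273.15 = 63.2500°C.
Linearly onto the Newton scale: 0 + (63.2500 / 100) × (33 - 0) = 20.87°N.

20.87°N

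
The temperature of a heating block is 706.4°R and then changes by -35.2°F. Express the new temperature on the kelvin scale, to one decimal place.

Initial temperature in Celsius: (706.4 - 491.67) × 5/9 = 119.2944°C.
The 35.2°F change is an interval, so only the factor 5/9 applies: -35.2 × 5/9 = -19.5556°C.
Final Celsius temperature: 119.2944 - 19.5556 = 99.7389°C.
In kelvin: 99.7389 + 273.15 = 372.9 K.

372.9 K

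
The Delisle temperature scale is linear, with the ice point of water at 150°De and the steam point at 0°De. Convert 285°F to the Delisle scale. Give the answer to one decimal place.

First in Celsius: (285 - 32) × 5/9 = 140.5556°C.
Linearly onto the Delisle scale: 150 + (140.5556 / 100) × (0 - 150) = -60.8°De.

-60.8°De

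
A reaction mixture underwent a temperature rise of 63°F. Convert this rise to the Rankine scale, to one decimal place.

63.0°R

Fahrenheit and Rankine degrees are the same size, so the interval is unchanged: 63.0.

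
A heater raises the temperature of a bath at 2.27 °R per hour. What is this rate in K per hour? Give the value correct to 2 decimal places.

1.26 K/hour

The quantity depends on a temperature interval, so only the ratio of degree sizes applies; the offset between the scales is irrelevant.
A change of 1°R is a change of 5/9 K, so 2.27 × 5/9 = 1.26.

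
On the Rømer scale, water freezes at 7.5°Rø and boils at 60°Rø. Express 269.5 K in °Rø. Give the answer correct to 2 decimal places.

5.58°Rø

First in Celsius: 269.5 - 273.15 = -3.6500°C.
Linearly onto the Rømer scale: 7.5 + (-3.6500 / 100) × (60 - 7.5) = 5.58°Rø.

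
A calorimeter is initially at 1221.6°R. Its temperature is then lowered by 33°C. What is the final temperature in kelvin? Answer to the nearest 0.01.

Initial temperature in Celsius: (1221.6 - 491.67) × 5/9 = 405.5167°C.
Final Celsius temperature: 405.5167 - 33.0000 = 372.5167°C.
In kelvin: 372.5167 + 273.15 = 645.67 K.

645.67 K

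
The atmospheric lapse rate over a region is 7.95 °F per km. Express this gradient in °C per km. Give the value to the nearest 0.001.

Since only a temperature interval is involved, the additive offset between the scales drops out.
A change of 1°F is a change of 5/9°C, so 7.95 × 5/9 = 4.417.

4.417 °C/km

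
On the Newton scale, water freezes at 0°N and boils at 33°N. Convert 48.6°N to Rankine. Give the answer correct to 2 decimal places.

Linear interpolation between the fixed points: C = (48.6 - 0) × 100 / (33 - 0) = 147.2727°C.
Then 147.2727 × 1.8 + 491.67 = 756.76°R.

756.76°R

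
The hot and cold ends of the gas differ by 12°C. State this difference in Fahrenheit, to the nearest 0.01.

Only the scale ratio 1.8 matters for a change in temperature.
12 × 1.8 = 21.60.

21.60°F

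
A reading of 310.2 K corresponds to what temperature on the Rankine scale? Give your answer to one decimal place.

558.4°R

In Celsius: 310.2 - 273.15 = 37.0500°C.
In Rankine: 37.0500 × 1.8 + 491.67 = 558.4°R.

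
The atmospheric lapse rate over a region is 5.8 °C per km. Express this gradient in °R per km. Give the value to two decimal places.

Since only a temperature interval is involved, the additive offset between the scales drops out.
A change of 1°C is a change of 1.8°R, so 5.8 × 1.8 = 10.44.

10.44 °R/km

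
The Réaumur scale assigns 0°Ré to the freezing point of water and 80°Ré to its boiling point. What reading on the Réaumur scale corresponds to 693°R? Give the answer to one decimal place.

89.5°Ré

First in Celsius: (693 - 491.67) × 5/9 = 111.8500°C.
Linearly onto the Réaumur scale: 0 + (111.8500 / 100) × (80 - 0) = 89.5°Ré.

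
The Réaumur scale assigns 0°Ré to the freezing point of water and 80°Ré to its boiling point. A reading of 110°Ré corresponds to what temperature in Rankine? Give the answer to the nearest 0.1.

Linear interpolation between the fixed points: C = (110 - 0) × 100 / (80 - 0) = 137.5000°C.
Then 137.5000 × 1.8 + 491.67 = 739.2°R.

739.2°R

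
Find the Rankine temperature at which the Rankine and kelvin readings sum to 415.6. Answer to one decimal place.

267.2°R

Let R be the Rankine reading. The kelvin reading is K = 5/9·R.
Require R + K = 415.6: (14/9)·R = 415.6.
R = (415.6) / (14/9) = 267.2.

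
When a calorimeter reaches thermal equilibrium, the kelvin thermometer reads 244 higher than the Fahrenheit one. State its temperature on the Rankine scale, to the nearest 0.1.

Let x be the Fahrenheit reading; then the kelvin reading is 5/9·x + 255.372.
(5/9·x + 255.372) - x = 244  ⇒  (-4/9)·x = -11.3722  ⇒  x = 25.5875°F.
In Celsius: (25.5875 - 32) × 5/9 = -3.5625°C.
In Rankine: -3.5625 × 1.8 + 491.67 = 485.3°R.

485.3°R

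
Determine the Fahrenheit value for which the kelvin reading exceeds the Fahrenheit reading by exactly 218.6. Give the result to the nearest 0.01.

82.74°F

Let F be the Fahrenheit reading. The kelvin reading is K = 5/9·F + 255.372.
Require K - F = 218.6: (-4/9)·F + 255.372 = 218.6.
F = (218.6 - 255.372) / (-4/9) = 82.74.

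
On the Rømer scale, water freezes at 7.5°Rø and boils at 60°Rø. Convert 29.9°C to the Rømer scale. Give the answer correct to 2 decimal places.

Linearly onto the Rømer scale: 7.5 + (29.9000 / 100) × (60 - 7.5) = 23.20°Rø.

23.20°Rø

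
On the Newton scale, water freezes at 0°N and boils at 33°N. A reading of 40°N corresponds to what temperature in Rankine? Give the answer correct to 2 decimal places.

709.85°R

Linear interpolation between the fixed points: C = (40 - 0) × 100 / (33 - 0) = 121.2121°C.
Then 121.2121 × 1.8 + 491.67 = 709.85°R.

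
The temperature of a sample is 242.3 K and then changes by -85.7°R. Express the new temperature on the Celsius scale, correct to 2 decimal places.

Initial temperature in Celsius: 242.3 - 273.15 = -30.8500°C.
The 85.7°R change is an interval, so only the factor 5/9 applies: -85.7 × 5/9 = -47.6111°C.
Final Celsius temperature: -30.8500 - 47.6111 = -78.4611°C.

-78.46°C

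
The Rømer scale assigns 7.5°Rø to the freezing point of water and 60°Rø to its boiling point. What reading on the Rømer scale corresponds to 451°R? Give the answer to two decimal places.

-4.36°Rø

First in Celsius: (451 - 491.67) × 5/9 = -22.5944°C.
Linearly onto the Rømer scale: 7.5 + (-22.5944 / 100) × (60 - 7.5) = -4.36°Rø.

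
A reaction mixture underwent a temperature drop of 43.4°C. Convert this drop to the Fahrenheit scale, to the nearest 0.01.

78.12°F

An interval of 1°C corresponds to 1.8°F.
43.4 × 1.8 = 78.12.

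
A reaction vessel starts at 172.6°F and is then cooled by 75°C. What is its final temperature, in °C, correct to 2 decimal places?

Initial temperature in Celsius: (172.6 - 32) × 5/9 = 78.1111°C.
Final Celsius temperature: 78.1111 - 75.0000 = 3.1111°C.

3.11°C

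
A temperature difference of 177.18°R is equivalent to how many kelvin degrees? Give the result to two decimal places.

98.43 K

For a temperature interval the offset drops out; only the factor 5/9 applies.
177.18 × 5/9 = 98.43.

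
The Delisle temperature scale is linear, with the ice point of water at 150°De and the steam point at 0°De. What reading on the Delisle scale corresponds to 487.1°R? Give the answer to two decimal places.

153.81°De

First in Celsius: (487.1 - 491.67) × 5/9 = -2.5389°C.
Linearly onto the Delisle scale: 150 + (-2.5389 / 100) × (0 - 150) = 153.81°De.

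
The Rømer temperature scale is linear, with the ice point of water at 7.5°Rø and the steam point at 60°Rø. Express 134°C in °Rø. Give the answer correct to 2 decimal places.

Linearly onto the Rømer scale: 7.5 + (134.0000 / 100) × (60 - 7.5) = 77.85°Rø.

77.85°Rø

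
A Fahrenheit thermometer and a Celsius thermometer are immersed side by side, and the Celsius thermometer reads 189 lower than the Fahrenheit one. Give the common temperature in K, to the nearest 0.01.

469.40 K

Let x be the Fahrenheit reading; then the Celsius reading is 5/9·x - 17.7778.
(5/9·x - 17.7778) - x = -189  ⇒  (-4/9)·x = -171.222  ⇒  x = 385.2500°F.
In Celsius: (385.25 - 32) × 5/9 = 196.2500°C.
In kelvin: 196.2500 + 273.15 = 469.40 K.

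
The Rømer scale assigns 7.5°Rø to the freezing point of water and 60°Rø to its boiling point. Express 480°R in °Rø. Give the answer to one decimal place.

4.1°Rø

First in Celsius: (480 - 491.67) × 5/9 = -6.4833°C.
Linearly onto the Rømer scale: 7.5 + (-6.4833 / 100) × (60 - 7.5) = 4.1°Rø.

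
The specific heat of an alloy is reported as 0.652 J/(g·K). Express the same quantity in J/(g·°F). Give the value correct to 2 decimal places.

0.36 J/(g·°F)

The quantity depends on a temperature interval, so only the ratio of degree sizes applies; the offset between the scales is irrelevant.
A change of 1°F is a change of 5/9 K, so per °F the value is 0.652 × 5/9 = 0.36.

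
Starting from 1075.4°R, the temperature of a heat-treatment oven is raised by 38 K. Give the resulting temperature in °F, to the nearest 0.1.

Initial temperature in Celsius: (1075.4 - 491.67) × 5/9 = 324.2944°C.
The 38 K change is an interval; Kelvin and Celsius degrees are the same size, so ΔC = +38°C.
Final Celsius temperature: 324.2944 + 38.0000 = 362.2944°C.
In Fahrenheit: 362.2944 × 1.8 + 32 = 684.1°F.

684.1°F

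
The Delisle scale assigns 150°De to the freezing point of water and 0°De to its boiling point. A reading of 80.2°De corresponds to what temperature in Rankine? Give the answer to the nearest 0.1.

575.4°R

Linear interpolation between the fixed points: C = (80.2 - 150) × 100 / (0 - 150) = 46.5333°C.
Then 46.5333 × 1.8 + 491.67 = 575.4°R.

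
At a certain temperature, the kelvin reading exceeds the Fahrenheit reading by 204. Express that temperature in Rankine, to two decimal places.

575.26°R

Let x be the kelvin reading; then the Fahrenheit reading is 1.8·x - 459.67.
(1.8·x - 459.67) - x = -204  ⇒  (0.8)·x = 255.67  ⇒  x = 319.5875 K.
In Celsius: 319.5875 - 273.15 = 46.4375°C.
In Rankine: 46.4375 × 1.8 + 491.67 = 575.26°R.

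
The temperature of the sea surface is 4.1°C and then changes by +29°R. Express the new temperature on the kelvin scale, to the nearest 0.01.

The 29°R change is an interval, so only the factor 5/9 applies: +29 × 5/9 = +16.1111°C.
Final Celsius temperature: 4.1000 + 16.1111 = 20.2111°C.
In kelvin: 20.2111 + 273.15 = 293.36 K.

293.36 K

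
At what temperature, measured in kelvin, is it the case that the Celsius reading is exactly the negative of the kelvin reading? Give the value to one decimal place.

136.6 K

Let K be the kelvin reading. The Celsius reading is C = 1·K - 273.15.
Require C = -1·K: 1·K - 273.15 = -1·K.
(2)·K = 273.15  ⇒  K = 136.6.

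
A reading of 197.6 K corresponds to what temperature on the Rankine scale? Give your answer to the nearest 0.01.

355.68°R

In Celsius: 197.6 - 273.15 = -75.5500°C.
In Rankine: -75.5500 × 1.8 + 491.67 = 355.68°R.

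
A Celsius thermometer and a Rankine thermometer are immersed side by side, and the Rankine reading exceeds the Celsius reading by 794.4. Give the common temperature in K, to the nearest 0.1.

651.6 K

Let x be the Celsius reading; then the Rankine reading is 1.8·x + 491.67.
(1.8·x + 491.67) - x = 794.4  ⇒  (0.8)·x = 302.73  ⇒  x = 378.4125°C.
In kelvin: 378.4125 + 273.15 = 651.6 K.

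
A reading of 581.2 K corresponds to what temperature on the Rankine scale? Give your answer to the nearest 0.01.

In Celsius: 581.2 - 273.15 = 308.0500°C.
In Rankine: 308.0500 × 1.8 + 491.67 = 1046.16°R.

1046.16°R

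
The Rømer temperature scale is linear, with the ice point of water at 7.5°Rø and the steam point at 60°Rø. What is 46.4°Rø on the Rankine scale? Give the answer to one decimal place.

Linear interpolation between the fixed points: C = (46.4 - 7.5) × 100 / (60 - 7.5) = 74.0952°C.
Then 74.0952 × 1.8 + 491.67 = 625.0°R.

625.0°R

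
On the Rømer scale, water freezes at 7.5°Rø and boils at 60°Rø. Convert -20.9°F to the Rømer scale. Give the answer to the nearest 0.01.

First in Celsius: (-20.9 - 32) × 5/9 = -29.3889°C.
Linearly onto the Rømer scale: 7.5 + (-29.3889 / 100) × (60 - 7.5) = -7.93°Rø.

-7.93°Rø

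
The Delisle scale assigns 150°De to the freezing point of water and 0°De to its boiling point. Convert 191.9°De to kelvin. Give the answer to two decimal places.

Linear interpolation between the fixed points: C = (191.9 - 150) × 100 / (0 - 150) = -27.9333°C.
Then -27.9333 + 273.15 = 245.22 K.

245.22 K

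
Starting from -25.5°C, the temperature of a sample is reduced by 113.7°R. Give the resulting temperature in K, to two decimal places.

The 113.7°R change is an interval, so only the factor 5/9 applies: -113.7 × 5/9 = -63.1667°C.
Final Celsius temperature: -25.5000 - 63.1667 = -88.6667°C.
In kelvin: -88.6667 + 273.15 = 184.48 K.

184.48 K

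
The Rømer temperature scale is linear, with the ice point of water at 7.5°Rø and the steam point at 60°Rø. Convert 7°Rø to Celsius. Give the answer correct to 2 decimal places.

Linear interpolation between the fixed points: C = (7 - 7.5) × 100 / (60 - 7.5) = -0.9524°C.

-0.95°C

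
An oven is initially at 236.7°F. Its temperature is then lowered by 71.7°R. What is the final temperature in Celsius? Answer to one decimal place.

73.9°C

Initial temperature in Celsius: (236.7 - 32) × 5/9 = 113.7222°C.
The 71.7°R change is an interval, so only the factor 5/9 applies: -71.7 × 5/9 = -39.8333°C.
Final Celsius temperature: 113.7222 - 39.8333 = 73.8889°C.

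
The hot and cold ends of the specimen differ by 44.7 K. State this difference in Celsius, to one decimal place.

Kelvin and Celsius degrees are the same size, so the interval is unchanged: 44.7.

44.7°C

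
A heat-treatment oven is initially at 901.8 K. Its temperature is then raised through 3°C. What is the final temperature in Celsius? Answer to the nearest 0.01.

631.65°C

Initial temperature in Celsius: 901.8 - 273.15 = 628.6500°C.
Final Celsius temperature: 628.6500 + 3.0000 = 631.6500°C.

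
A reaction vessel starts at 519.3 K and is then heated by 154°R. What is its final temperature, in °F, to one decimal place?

629.1°F

Initial temperature in Celsius: 519.3 - 273.15 = 246.1500°C.
The 154°R change is an interval, so only the factor 5/9 applies: +154 × 5/9 = +85.5556°C.
Final Celsius temperature: 246.1500 + 85.5556 = 331.7056°C.
In Fahrenheit: 331.7056 × 1.8 + 32 = 629.1°F.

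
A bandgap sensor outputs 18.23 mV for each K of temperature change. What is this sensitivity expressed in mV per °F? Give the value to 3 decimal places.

Since only a temperature interval is involved, the additive offset between the scales drops out.
A change of 1°F is a change of 5/9 K, so per °F the value is 18.23 × 5/9 = 10.128.

10.128 mV per °F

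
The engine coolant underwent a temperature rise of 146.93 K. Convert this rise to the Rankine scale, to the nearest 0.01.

For a temperature interval the offset drops out; only the factor 1.8 applies.
146.93 × 1.8 = 264.47.

264.47°R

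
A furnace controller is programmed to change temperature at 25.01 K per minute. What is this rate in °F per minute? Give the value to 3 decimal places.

Since only a temperature interval is involved, the additive offset between the scales drops out.
A change of 1 K is a change of 1.8°F, so 25.01 × 1.8 = 45.018.

45.018 °F/minute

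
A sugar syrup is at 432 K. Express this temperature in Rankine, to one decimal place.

In Celsius: 432 - 273.15 = 158.8500°C.
In Rankine: 158.8500 × 1.8 + 491.67 = 777.6°R.

777.6°R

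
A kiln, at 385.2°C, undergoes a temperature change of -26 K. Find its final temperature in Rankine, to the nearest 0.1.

1138.2°R

The 26 K change is an interval; Kelvin and Celsius degrees are the same size, so ΔC = -26°C.
Final Celsius temperature: 385.2000 - 26.0000 = 359.2000°C.
In Rankine: 359.2000 × 1.8 + 491.67 = 1138.2°R.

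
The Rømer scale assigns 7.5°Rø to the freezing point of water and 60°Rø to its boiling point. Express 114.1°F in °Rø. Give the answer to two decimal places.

First in Celsius: (114.1 - 32) × 5/9 = 45.6111°C.
Linearly onto the Rømer scale: 7.5 + (45.6111 / 100) × (60 - 7.5) = 31.45°Rø.

31.45°Rø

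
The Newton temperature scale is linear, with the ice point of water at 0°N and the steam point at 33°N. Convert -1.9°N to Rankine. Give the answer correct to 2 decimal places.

481.31°R

Linear interpolation between the fixed points: C = (-1.9 - 0) × 100 / (33 - 0) = -5.7576°C.
Then -5.7576 × 1.8 + 491.67 = 481.31°R.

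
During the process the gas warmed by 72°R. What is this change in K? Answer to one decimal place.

An interval of 1°R corresponds to 5/9 K.
72 × 5/9 = 40.0.

40.0 K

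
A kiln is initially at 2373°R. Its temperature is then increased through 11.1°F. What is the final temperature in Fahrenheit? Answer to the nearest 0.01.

Initial temperature in Celsius: (2373 - 491.67) × 5/9 = 1045.1833°C.
The 11.1°F change is an interval, so only the factor 5/9 applies: +11.1 × 5/9 = +6.1667°C.
Final Celsius temperature: 1045.1833 + 6.1667 = 1051.3500°C.
In Fahrenheit: 1051.3500 × 1.8 + 32 = 1924.43°F.

1924.43°F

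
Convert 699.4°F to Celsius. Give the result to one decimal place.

In Celsius: (699.4 - 32) × 5/9 = 370.7778°C.

370.8°C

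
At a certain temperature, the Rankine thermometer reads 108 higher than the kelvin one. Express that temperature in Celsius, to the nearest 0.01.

Let x be the kelvin reading; then the Rankine reading is 1.8·x.
(1.8·x) - x = 108  ⇒  (0.8)·x = 108  ⇒  x = 135.0000 K.
In Celsius: 135 - 273.15 = -138.15°C.

-138.15°C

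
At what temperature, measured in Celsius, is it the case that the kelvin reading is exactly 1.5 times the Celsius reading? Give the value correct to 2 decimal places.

Let C be the Celsius reading. The kelvin reading is K = 1·C + 273.15.
Require K = 1.5·C: 1·C + 273.15 = 1.5·C.
(-0.5)·C = -273.15  ⇒  C = 546.30.

546.30°C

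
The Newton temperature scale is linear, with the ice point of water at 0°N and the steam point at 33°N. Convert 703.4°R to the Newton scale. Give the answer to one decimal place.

38.8°N

First in Celsius: (703.4 - 491.67) × 5/9 = 117.6278°C.
Linearly onto the Newton scale: 0 + (117.6278 / 100) × (33 - 0) = 38.8°N.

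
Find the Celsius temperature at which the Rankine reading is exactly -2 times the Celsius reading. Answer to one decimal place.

Let C be the Celsius reading. The Rankine reading is R = 1.8·C + 491.67.
Require R = -2·C: 1.8·C + 491.67 = -2·C.
(3.8)·C = -491.67  ⇒  C = -129.4.

-129.4°C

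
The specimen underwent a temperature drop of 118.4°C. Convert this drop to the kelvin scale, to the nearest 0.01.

Celsius and kelvin degrees are the same size, so the interval is unchanged: 118.40.

118.40 K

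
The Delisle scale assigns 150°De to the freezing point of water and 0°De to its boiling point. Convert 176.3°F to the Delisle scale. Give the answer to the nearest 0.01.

First in Celsius: (176.3 - 32) × 5/9 = 80.1667°C.
Linearly onto the Delisle scale: 150 + (80.1667 / 100) × (0 - 150) = 29.75°De.

29.75°De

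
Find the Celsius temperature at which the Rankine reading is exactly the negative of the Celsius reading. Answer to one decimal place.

-175.6°C

Let C be the Celsius reading. The Rankine reading is R = 1.8·C + 491.67.
Require R = -1·C: 1.8·C + 491.67 = -1·C.
(2.8)·C = -491.67  ⇒  C = -175.6.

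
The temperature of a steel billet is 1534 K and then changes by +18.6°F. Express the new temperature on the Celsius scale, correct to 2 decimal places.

1271.18°C

Initial temperature in Celsius: 1534 - 273.15 = 1260.8500°C.
The 18.6°F change is an interval, so only the factor 5/9 applies: +18.6 × 5/9 = +10.3333°C.
Final Celsius temperature: 1260.8500 + 10.3333 = 1271.1833°C.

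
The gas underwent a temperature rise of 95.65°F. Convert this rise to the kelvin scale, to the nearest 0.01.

Only the scale ratio 5/9 matters for a change in temperature.
95.65 × 5/9 = 53.14.

53.14 K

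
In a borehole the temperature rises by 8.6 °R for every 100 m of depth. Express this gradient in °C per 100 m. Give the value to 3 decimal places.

The quantity depends on a temperature interval, so only the ratio of degree sizes applies; the offset between the scales is irrelevant.
A change of 1°R is a change of 5/9°C, so 8.6 × 5/9 = 4.778.

4.778 °C/100 m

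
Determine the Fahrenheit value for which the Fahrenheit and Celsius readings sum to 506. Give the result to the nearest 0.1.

Let F be the Fahrenheit reading. The Celsius reading is C = 5/9·F - 17.7778.
Require F + C = 506: (14/9)·F - 17.7778 = 506.
F = (506 + 17.7778) / (14/9) = 336.7.

336.7°F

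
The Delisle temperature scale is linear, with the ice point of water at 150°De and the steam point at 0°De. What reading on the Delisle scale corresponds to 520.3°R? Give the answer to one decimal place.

First in Celsius: (520.3 - 491.67) × 5/9 = 15.9056°C.
Linearly onto the Delisle scale: 150 + (15.9056 / 100) × (0 - 150) = 126.1°De.

126.1°De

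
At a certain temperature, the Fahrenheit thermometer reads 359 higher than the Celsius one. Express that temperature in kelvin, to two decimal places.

Let x be the Celsius reading; then the Fahrenheit reading is 1.8·x + 32.
(1.8·x + 32) - x = 359  ⇒  (0.8)·x = 327  ⇒  x = 408.7500°C.
In kelvin: 408.7500 + 273.15 = 681.90 K.

681.90 K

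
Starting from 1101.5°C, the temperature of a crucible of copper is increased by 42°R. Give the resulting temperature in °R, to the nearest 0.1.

2516.4°R

The 42°R change is an interval, so only the factor 5/9 applies: +42 × 5/9 = +23.3333°C.
Final Celsius temperature: 1101.5000 + 23.3333 = 1124.8333°C.
In Rankine: 1124.8333 × 1.8 + 491.67 = 2516.4°R.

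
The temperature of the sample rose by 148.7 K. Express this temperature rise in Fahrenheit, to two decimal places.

267.66°F

For a temperature interval the offset drops out; only the factor 1.8 applies.
148.7 × 1.8 = 267.66.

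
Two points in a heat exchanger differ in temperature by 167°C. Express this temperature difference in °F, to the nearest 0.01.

300.60°F

An interval of 1°C corresponds to 1.8°F.
167 × 1.8 = 300.60.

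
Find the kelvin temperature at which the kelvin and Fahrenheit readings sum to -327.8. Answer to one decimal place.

47.1 K

Let K be the kelvin reading. The Fahrenheit reading is F = 1.8·K - 459.67.
Require K + F = -327.8: (2.8)·K - 459.67 = -327.8.
K = (-327.8 + 459.67) / (2.8) = 47.1.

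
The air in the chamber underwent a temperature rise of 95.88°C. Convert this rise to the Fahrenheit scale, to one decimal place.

Only the scale ratio 1.8 matters for a change in temperature.
95.88 × 1.8 = 172.6.

172.6°F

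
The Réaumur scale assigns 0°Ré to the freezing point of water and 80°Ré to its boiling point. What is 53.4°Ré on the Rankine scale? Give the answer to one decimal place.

611.8°R

Linear interpolation between the fixed points: C = (53.4 - 0) × 100 / (80 - 0) = 66.7500°C.
Then 66.7500 × 1.8 + 491.67 = 611.8°R.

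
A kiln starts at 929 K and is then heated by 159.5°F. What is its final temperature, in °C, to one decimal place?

744.5°C

Initial temperature in Celsius: 929 - 273.15 = 655.8500°C.
The 159.5°F change is an interval, so only the factor 5/9 applies: +159.5 × 5/9 = +88.6111°C.
Final Celsius temperature: 655.8500 + 88.6111 = 744.4611°C.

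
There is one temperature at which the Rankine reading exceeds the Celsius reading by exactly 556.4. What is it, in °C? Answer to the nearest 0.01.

Let C be the Celsius reading. The Rankine reading is R = 1.8·C + 491.67.
Require R - C = 556.4: (0.8)·C + 491.67 = 556.4.
C = (556.4 - 491.67) / (0.8) = 80.91.

80.91°C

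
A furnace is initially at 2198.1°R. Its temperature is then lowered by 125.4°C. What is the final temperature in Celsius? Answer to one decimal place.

Initial temperature in Celsius: (2198.1 - 491.67) × 5/9 = 948.0167°C.
Final Celsius temperature: 948.0167 - 125.4000 = 822.6167°C.

822.6°C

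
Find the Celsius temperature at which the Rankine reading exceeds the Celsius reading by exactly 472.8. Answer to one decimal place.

Let C be the Celsius reading. The Rankine reading is R = 1.8·C + 491.67.
Require R - C = 472.8: (0.8)·C + 491.67 = 472.8.
C = (472.8 - 491.67) / (0.8) = -23.6.

-23.6°C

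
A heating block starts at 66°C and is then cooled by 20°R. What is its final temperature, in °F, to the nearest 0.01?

130.80°F

The 20°R change is an interval, so only the factor 5/9 applies: -20 × 5/9 = -11.1111°C.
Final Celsius temperature: 66.0000 - 11.1111 = 54.8889°C.
In Fahrenheit: 54.8889 × 1.8 + 32 = 130.80°F.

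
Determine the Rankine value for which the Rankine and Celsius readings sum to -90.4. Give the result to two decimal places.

Let R be the Rankine reading. The Celsius reading is C = 5/9·R - 273.15.
Require R + C = -90.4: (14/9)·R - 273.15 = -90.4.
R = (-90.4 + 273.15) / (14/9) = 117.48.

117.48°R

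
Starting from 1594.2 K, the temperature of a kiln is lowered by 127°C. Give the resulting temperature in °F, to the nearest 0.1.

Initial temperature in Celsius: 1594.2 - 273.15 = 1321.0500°C.
Final Celsius temperature: 1321.0500 - 127.0000 = 1194.0500°C.
In Fahrenheit: 1194.0500 × 1.8 + 32 = 2181.3°F.

2181.3°F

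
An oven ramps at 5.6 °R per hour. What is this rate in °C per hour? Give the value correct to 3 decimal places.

3.111 °C/hour

Since only a temperature interval is involved, the additive offset between the scales drops out.
A change of 1°R is a change of 5/9°C, so 5.6 × 5/9 = 3.111.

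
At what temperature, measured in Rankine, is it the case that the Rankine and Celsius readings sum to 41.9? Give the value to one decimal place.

202.5°R

Let R be the Rankine reading. The Celsius reading is C = 5/9·R - 273.15.
Require R + C = 41.9: (14/9)·R - 273.15 = 41.9.
R = (41.9 + 273.15) / (14/9) = 202.5.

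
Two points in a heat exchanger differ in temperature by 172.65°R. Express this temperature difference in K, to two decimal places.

Only the scale ratio 5/9 matters for a change in temperature.
172.65 × 5/9 = 95.92.

95.92 K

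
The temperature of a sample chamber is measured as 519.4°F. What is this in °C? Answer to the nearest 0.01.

In Celsius: (519.4 - 32) × 5/9 = 270.7778°C.

270.78°C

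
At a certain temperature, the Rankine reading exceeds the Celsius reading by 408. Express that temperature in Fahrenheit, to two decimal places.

Let x be the Celsius reading; then the Rankine reading is 1.8·x + 491.67.
(1.8·x + 491.67) - x = 408  ⇒  (0.8)·x = -83.67  ⇒  x = -104.5875°C.
In Fahrenheit: -104.5875 × 1.8 + 32 = -156.26°F.

-156.26°F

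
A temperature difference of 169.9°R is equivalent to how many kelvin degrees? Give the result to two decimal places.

94.39 K

An interval of 1°R corresponds to 5/9 K.
169.9 × 5/9 = 94.39.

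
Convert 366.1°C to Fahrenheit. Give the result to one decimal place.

In Fahrenheit: 366.1000 × 1.8 + 32 = 691.0°F.

691.0°F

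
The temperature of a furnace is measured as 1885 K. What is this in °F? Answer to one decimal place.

2933.3°F

In Celsius: 1885 - 273.15 = 1611.8500°C.
In Fahrenheit: 1611.8500 × 1.8 + 32 = 2933.3°F.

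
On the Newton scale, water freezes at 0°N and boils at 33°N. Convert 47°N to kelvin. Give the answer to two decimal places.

415.57 K

Linear interpolation between the fixed points: C = (47 - 0) × 100 / (33 - 0) = 142.4242°C.
Then 142.4242 + 273.15 = 415.57 K.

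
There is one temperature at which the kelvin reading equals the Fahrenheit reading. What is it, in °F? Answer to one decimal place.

574.6°F

Let F be the Fahrenheit reading. The kelvin reading is K = 5/9·F + 255.372.
Set K = F: 5/9·F + 255.372 = F.
(-4/9)·F = -255.372  ⇒  F = 574.6.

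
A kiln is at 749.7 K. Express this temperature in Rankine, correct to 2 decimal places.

1349.46°R

In Celsius: 749.7 - 273.15 = 476.5500°C.
In Rankine: 476.5500 × 1.8 + 491.67 = 1349.46°R.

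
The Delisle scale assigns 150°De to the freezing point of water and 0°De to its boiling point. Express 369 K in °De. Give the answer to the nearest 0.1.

6.2°De

First in Celsius: 369 - 273.15 = 95.8500°C.
Linearly onto the Delisle scale: 150 + (95.8500 / 100) × (0 - 150) = 6.2°De.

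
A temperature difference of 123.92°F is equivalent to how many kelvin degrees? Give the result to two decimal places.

Only the scale ratio 5/9 matters for a change in temperature.
123.92 × 5/9 = 68.84.

68.84 K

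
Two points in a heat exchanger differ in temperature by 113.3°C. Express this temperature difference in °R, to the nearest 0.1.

An interval of 1°C corresponds to 1.8°R.
113.3 × 1.8 = 203.9.

203.9°R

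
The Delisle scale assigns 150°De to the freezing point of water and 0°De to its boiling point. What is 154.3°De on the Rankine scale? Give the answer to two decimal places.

486.51°R

Linear interpolation between the fixed points: C = (154.3 - 150) × 100 / (0 - 150) = -2.8667°C.
Then -2.8667 × 1.8 + 491.67 = 486.51°R.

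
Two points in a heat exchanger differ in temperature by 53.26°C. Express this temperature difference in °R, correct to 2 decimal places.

95.87°R

Only the scale ratio 1.8 matters for a change in temperature.
53.26 × 1.8 = 95.87.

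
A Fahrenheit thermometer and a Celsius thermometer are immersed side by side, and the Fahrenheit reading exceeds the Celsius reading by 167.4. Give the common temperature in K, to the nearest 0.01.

Let x be the Fahrenheit reading; then the Celsius reading is 5/9·x - 17.7778.
(5/9·x - 17.7778) - x = -167.4  ⇒  (-4/9)·x = -149.622  ⇒  x = 336.6500°F.
In Celsius: (336.65 - 32) × 5/9 = 169.2500°C.
In kelvin: 169.2500 + 273.15 = 442.40 K.

442.40 K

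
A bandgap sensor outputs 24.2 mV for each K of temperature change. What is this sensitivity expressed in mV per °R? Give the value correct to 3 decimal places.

13.444 mV per °R

The quantity depends on a temperature interval, so only the ratio of degree sizes applies; the offset between the scales is irrelevant.
A change of 1°R is a change of 5/9 K, so per °R the value is 24.2 × 5/9 = 13.444.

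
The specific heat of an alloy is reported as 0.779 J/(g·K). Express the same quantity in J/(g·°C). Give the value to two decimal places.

The quantity depends on a temperature interval, so only the ratio of degree sizes applies; the offset between the scales is irrelevant.
A change of 1°C is a change of 1 K, so per °C the value is 0.779 × 1 = 0.78.

0.78 J/(g·°C)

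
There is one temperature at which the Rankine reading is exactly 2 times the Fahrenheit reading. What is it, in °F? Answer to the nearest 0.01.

Let F be the Fahrenheit reading. The Rankine reading is R = 1·F + 459.67.
Require R = 2·F: 1·F + 459.67 = 2·F.
(-1)·F = -459.67  ⇒  F = 459.67.

459.67°F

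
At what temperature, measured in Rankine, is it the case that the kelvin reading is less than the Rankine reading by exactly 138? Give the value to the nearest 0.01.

Let R be the Rankine reading. The kelvin reading is K = 5/9·R.
Require K - R = -138: (-4/9)·R = -138.
R = (-138) / (-4/9) = 310.50.

310.50°R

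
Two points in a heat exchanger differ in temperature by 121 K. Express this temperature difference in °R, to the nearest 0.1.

217.8°R

For a temperature interval the offset drops out; only the factor 1.8 applies.
121 × 1.8 = 217.8.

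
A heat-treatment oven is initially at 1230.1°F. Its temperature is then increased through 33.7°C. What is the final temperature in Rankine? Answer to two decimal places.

1750.43°R

Initial temperature in Celsius: (1230.1 - 32) × 5/9 = 665.6111°C.
Final Celsius temperature: 665.6111 + 33.7000 = 699.3111°C.
In Rankine: 699.3111 × 1.8 + 491.67 = 1750.43°R.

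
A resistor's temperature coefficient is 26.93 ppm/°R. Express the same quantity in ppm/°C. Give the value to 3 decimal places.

48.474 ppm/°C

The quantity depends on a temperature interval, so only the ratio of degree sizes applies; the offset between the scales is irrelevant.
A change of 1°C is a change of 1.8°R, so per °C the value is 26.93 × 1.8 = 48.474.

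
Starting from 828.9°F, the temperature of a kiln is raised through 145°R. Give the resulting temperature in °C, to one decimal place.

523.3°C

Initial temperature in Celsius: (828.9 - 32) × 5/9 = 442.7222°C.
The 145°R change is an interval, so only the factor 5/9 applies: +145 × 5/9 = +80.5556°C.
Final Celsius temperature: 442.7222 + 80.5556 = 523.2778°C.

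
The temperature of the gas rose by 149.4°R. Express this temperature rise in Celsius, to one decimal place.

For a temperature interval the offset drops out; only the factor 5/9 applies.
149.4 × 5/9 = 83.0.

83.0°C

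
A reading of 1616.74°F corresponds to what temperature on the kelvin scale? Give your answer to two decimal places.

In Celsius: (1616.74 - 32) × 5/9 = 880.4111°C.
In kelvin: 880.4111 + 273.15 = 1153.56 K.

1153.56 K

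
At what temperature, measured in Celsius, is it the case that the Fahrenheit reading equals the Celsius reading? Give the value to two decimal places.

-40.00°C

Let C be the Celsius reading. The Fahrenheit reading is F = 1.8·C + 32.
Set F = C: 1.8·C + 32 = C.
(0.8)·C = -32  ⇒  C = -40.00.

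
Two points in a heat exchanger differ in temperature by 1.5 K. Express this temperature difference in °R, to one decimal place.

2.7°R

An interval of 1 K corresponds to 1.8°R.
1.5 × 1.8 = 2.7.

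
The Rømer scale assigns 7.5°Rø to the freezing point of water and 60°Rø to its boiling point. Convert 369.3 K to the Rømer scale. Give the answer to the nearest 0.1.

First in Celsius: 369.3 - 273.15 = 96.1500°C.
Linearly onto the Rømer scale: 7.5 + (96.1500 / 100) × (60 - 7.5) = 58.0°Rø.

58.0°Rø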